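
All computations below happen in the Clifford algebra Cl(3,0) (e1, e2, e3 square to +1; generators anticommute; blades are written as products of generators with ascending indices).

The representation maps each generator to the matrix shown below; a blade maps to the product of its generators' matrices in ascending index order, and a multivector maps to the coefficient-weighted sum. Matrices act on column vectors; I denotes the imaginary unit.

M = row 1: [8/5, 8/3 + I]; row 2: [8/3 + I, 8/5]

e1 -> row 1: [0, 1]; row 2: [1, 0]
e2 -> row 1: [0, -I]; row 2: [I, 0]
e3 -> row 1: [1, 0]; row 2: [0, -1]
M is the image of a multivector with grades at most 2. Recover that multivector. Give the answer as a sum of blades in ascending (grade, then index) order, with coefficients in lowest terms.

Method: 1, rho(e1), rho(e2), rho(e3) form a trace-orthogonal basis of the 2x2 complex matrices (tr(X Y) = 2 if X = Y, else 0), so M = m0*1 + m1*rho(e1) + m2*rho(e2) + m3*rho(e3) with m0 = tr(M)/2 = 8/5, m1 = tr(M rho(e1))/2 = 8/3 + I, m2 = tr(M rho(e2))/2 = 0, m3 = tr(M rho(e3))/2 = 0.
Multiplying table entries, the bivector images are rho(e1 e2) = I*rho(e3), rho(e1 e3) = -I*rho(e2), rho(e2 e3) = I*rho(e1); with real blade coefficients the real parts of m0..m3 are the coefficients of 1, e1, e2, e3 and the imaginary parts give the bivectors (e2 e3: Im m1, e1 e3: -Im m2, e1 e2: Im m3).
Answer: 8/5 + 8/3*e1 + e2 e3


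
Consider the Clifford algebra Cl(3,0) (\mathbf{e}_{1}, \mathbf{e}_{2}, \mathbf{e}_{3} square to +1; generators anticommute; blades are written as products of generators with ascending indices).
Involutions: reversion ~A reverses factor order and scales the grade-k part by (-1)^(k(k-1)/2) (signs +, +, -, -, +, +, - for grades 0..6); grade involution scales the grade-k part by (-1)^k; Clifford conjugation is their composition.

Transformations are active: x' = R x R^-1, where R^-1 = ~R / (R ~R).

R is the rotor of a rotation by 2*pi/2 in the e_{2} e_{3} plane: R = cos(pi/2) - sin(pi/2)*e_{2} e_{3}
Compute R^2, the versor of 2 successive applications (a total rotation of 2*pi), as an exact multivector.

Half-angle bookkeeping: 2 applications in e_{2} e_{3} add up to rotor phase 2*pi/2 = \pi, so R^2 = cos(\pi) - sin(\pi)*e_{2} e_{3}.
cos(\pi) = -1 and sin(\pi) = 0, so R^2 = -1. The total rotation 2*pi is 1 full turn, so every vector returns to itself, yet the rotor is -1, on the OTHER sheet of the double cover (an odd number of 2*pi turns).
Answer: -1


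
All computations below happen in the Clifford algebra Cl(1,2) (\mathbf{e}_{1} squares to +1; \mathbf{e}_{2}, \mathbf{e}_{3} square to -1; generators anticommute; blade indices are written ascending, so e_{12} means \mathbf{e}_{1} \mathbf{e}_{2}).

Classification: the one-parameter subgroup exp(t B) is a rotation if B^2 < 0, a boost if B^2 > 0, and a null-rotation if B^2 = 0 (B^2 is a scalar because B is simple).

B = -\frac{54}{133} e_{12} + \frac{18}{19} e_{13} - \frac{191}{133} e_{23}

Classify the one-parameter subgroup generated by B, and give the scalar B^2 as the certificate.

B^2 term by term: the squares give (-\frac{54}{133})^2*(e_{12})^2 + (\frac{18}{19})^2*(e_{13})^2 + (-\frac{191}{133})^2*(e_{23})^2 = \frac{2916}{17689}*(+1) + \frac{324}{361}*(+1) + \frac{36481}{17689}*(-1) = -1 (each basis 2-blade squares to minus the product of its generators' squares); cross terms between blades sharing an index anticommute and cancel. So B^2 = -1.
Answer: rotation, certificate B^2 = -1. Because -1 is invariant under every versor sandwich, the classification follows from its sign alone.


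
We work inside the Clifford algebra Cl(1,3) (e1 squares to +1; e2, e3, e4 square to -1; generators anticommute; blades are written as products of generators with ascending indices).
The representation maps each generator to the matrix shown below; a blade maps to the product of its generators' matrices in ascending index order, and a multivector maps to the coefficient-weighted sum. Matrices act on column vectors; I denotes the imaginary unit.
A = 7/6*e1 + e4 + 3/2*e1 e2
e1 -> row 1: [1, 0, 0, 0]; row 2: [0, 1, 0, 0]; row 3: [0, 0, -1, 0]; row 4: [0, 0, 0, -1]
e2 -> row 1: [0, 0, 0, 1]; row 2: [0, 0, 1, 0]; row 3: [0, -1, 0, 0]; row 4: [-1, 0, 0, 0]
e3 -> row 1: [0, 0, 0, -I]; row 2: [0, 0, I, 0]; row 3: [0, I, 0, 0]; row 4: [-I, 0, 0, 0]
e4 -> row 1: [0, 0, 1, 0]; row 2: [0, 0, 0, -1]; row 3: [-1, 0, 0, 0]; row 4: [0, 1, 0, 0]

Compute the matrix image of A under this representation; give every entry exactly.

Bivector images (products of the table entries): rho(e1 e2) = rho(e1)rho(e2) = row 1: [0, 0, 0, 1]; row 2: [0, 0, 1, 0]; row 3: [0, 1, 0, 0]; row 4: [1, 0, 0, 0].
M = (7/6)*rho(e1) + (1)*rho(e4) + (3/2)*rho(e1 e2), summed entrywise:
Answer: row 1: [7/6, 0, 1, 3/2]; row 2: [0, 7/6, 3/2, -1]; row 3: [-1, 3/2, -7/6, 0]; row 4: [3/2, 1, 0, -7/6]


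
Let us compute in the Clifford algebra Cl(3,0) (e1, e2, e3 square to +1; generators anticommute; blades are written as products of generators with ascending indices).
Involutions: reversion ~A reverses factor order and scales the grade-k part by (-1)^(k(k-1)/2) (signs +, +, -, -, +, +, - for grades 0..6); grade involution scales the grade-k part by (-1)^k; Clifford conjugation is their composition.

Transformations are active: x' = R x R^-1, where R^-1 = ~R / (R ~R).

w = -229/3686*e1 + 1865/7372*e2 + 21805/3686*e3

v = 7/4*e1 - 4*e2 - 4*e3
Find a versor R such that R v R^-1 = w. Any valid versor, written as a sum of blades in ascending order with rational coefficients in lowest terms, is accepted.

The midline construction: v and w both square to 561/16, so reflecting in their sum 12443/7372*e1 - 27623/7372*e2 + 7061/3686*e3 exchanges them.
Answer: 12443/7372*e1 - 27623/7372*e2 + 7061/3686*e3


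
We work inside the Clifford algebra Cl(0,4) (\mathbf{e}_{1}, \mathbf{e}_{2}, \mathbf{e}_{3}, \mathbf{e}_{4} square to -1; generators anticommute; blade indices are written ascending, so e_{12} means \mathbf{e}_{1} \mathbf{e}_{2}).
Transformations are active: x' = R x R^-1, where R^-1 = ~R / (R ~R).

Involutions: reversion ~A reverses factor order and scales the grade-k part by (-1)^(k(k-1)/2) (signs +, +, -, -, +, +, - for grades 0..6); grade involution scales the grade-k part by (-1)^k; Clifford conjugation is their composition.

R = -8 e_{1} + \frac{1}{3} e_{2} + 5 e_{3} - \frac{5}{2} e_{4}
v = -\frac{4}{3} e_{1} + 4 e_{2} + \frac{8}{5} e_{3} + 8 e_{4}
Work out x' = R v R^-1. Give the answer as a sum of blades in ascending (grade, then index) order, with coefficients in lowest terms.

~R = -8 e_{1} + \frac{1}{3} e_{2} + 5 e_{3} - \frac{5}{2} e_{4}, and R ~R = -\frac{3433}{36}, so R^-1 = ~R / (-\frac{3433}{36}).
R v = -\frac{284}{9} e_{12} - \frac{92}{15} e_{13} - \frac{202}{3} e_{14} - \frac{292}{15} e_{23} + \frac{38}{3} e_{24} + 44 e_{34}
Answer: \frac{4}{3} e_{1} - 4 e_{2} - \frac{8}{5} e_{3} - 8 e_{4}


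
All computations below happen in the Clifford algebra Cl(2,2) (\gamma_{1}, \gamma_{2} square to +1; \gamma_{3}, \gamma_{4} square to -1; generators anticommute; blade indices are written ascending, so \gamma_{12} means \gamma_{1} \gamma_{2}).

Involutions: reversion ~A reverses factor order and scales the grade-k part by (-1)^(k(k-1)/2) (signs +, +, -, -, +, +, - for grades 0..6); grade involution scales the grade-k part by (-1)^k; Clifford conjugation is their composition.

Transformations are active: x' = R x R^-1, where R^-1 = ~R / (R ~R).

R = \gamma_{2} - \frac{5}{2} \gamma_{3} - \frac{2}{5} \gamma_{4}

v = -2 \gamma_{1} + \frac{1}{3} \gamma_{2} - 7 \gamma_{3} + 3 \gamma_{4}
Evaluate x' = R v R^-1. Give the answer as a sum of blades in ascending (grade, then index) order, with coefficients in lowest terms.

~R = \gamma_{2} - \frac{5}{2} \gamma_{3} - \frac{2}{5} \gamma_{4}, and R ~R = -\frac{541}{100}, so R^-1 = ~R / (-\frac{541}{100}).
R v = -\frac{479}{30} + 2 \gamma_{12} - 5 \gamma_{13} - \frac{4}{5} \gamma_{14} - \frac{37}{6} \gamma_{23} + \frac{47}{15} \gamma_{24} - \frac{103}{10} \gamma_{34}
Answer: 2 \gamma_{1} + \frac{3013}{541} \gamma_{2} - \frac{12589}{1623} \gamma_{3} - \frac{8701}{1623} \gamma_{4}


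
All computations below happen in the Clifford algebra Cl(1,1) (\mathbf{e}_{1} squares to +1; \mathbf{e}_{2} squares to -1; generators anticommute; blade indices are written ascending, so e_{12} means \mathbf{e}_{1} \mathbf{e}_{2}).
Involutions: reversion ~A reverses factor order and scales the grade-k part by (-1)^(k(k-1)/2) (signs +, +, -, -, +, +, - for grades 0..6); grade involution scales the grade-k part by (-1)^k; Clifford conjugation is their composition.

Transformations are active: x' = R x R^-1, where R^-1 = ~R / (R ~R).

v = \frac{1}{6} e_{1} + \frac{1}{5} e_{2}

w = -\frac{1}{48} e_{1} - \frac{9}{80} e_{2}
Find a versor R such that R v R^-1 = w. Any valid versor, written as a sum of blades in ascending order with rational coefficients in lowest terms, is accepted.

Reasoning: v^2 = w^2 = -\frac{11}{900} since conjugation preserves the quadratic form; R = v + w = \frac{7}{48} e_{1} + \frac{7}{80} e_{2} is then valid when invertible, keeping its own part and reversing (v - w)/2.
Answer: \frac{7}{48} e_{1} + \frac{7}{80} e_{2}


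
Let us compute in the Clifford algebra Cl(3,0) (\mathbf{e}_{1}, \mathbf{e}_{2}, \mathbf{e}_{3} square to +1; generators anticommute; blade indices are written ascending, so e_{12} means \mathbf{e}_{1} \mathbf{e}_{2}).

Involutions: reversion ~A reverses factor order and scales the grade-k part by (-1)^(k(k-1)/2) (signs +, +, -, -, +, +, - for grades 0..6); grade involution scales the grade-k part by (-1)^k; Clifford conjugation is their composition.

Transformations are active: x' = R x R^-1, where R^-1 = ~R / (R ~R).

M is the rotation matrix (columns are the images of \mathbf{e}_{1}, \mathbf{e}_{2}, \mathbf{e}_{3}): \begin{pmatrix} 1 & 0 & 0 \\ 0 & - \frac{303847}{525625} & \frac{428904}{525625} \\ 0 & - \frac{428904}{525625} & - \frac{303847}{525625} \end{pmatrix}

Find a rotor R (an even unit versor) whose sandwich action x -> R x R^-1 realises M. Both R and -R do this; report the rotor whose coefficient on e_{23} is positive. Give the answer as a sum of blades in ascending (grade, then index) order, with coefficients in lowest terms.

Method: write R = a + b12*e_{12} + b13*e_{13} + b23*e_{23} with a^2 + b12^2 + b13^2 + b23^2 = 1 (so R^-1 = ~R). Expanding the columns R e_j ~R gives tr M = 4a^2 - 1 and, from the antisymmetric part, M21 - M12 = -4a*b12, M13 - M31 = 4a*b13, M32 - M23 = -4a*b23.
Here tr M = -\frac{82069}{525625}, so a^2 = (1 + tr M)/4 = \frac{110889}{525625} and a = ±\frac{333}{725}. Taking a = \frac{333}{725}: M21 - M12 = 0, M13 - M31 = 0, M32 - M23 = -\frac{857808}{525625}, giving b12 = 0, b13 = 0, b23 = \frac{644}{725}, i.e. R = \frac{333}{725} + \frac{644}{725} e_{23}.
Its e_{23} coefficient is already positive.
Answer: \frac{333}{725} + \frac{644}{725} e_{23}. Why the constraint matters: R and -R act identically through the sandwich — M has trace -\frac{82069}{525625} either way — so only the sign condition on e_{23} picks one of the two preimages.


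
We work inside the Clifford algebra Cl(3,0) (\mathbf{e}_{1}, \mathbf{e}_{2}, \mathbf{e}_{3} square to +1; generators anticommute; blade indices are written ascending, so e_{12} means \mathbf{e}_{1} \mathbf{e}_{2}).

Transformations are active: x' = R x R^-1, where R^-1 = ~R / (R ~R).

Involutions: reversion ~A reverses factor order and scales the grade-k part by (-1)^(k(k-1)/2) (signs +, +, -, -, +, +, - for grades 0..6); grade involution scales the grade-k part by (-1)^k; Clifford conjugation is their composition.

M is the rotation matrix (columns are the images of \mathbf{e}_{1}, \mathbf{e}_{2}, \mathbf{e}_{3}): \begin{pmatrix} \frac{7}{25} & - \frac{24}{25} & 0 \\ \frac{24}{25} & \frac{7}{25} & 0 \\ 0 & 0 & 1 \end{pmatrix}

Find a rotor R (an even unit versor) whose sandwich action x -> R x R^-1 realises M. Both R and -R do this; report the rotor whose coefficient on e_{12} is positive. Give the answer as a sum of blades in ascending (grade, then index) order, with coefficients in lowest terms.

Method: write R = a + b12*e_{12} + b13*e_{13} + b23*e_{23} with a^2 + b12^2 + b13^2 + b23^2 = 1 (so R^-1 = ~R). Expanding the columns R e_j ~R gives tr M = 4a^2 - 1 and, from the antisymmetric part, M21 - M12 = -4a*b12, M13 - M31 = 4a*b13, M32 - M23 = -4a*b23.
Here tr M = \frac{39}{25}, so a^2 = (1 + tr M)/4 = \frac{16}{25} and a = ±\frac{4}{5}. Taking a = \frac{4}{5}: M21 - M12 = \frac{48}{25}, M13 - M31 = 0, M32 - M23 = 0, giving b12 = -\frac{3}{5}, b13 = 0, b23 = 0, i.e. R = \frac{4}{5} - \frac{3}{5} e_{12}.
Its e_{12} coefficient is negative, so report the other preimage -R.
Answer: -\frac{4}{5} + \frac{3}{5} e_{12}. Uniqueness: Spin(3) -> SO(3) maps R and -R to the same rotation of trace \frac{39}{25}; fixing the sign of the e_{12} coefficient removes the ambiguity.


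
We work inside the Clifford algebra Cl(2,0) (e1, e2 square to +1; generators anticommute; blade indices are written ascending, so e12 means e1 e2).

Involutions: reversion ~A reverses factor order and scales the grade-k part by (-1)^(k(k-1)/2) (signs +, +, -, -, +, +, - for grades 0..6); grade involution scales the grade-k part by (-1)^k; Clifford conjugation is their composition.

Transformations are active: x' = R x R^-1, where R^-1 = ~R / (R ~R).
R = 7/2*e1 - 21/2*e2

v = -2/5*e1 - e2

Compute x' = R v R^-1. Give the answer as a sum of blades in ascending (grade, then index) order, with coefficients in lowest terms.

~R = 7/2*e1 - 21/2*e2, and R ~R = 245/2, so R^-1 = ~R / (245/2).
R v = 91/10 - 77/10*e12
Answer: 23/25*e1 - 14/25*e2


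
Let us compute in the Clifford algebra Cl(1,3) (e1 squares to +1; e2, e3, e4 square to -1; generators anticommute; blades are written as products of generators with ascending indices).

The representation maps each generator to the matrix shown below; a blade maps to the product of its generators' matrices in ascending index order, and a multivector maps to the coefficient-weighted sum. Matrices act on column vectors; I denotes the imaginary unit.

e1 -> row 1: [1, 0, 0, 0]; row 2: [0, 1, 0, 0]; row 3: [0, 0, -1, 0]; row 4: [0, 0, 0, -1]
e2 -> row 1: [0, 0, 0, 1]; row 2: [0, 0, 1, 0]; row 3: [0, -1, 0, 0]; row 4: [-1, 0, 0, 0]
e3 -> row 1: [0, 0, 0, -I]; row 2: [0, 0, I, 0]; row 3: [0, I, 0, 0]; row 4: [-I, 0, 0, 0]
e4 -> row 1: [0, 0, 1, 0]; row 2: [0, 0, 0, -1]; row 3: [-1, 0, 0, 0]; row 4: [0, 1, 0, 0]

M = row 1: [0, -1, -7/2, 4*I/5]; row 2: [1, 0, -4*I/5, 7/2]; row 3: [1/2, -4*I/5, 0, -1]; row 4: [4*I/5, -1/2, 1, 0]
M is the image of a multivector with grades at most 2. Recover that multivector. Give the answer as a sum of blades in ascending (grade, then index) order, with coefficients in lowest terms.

Method: the blade images are trace-orthogonal — tr(rho(e_A) rho(e_B)^-1) = 4 if A = B and 0 otherwise — and rho(e_A)^-1 = (e_A)^2 * rho(e_A) with (e_A)^2 = +1 or -1, so the coefficient of e_A in the preimage is (e_A)^2 * tr(M rho(e_A))/4.
Nonzero projections over blades of grade <= 2: e3: (e3)^2 = -1, tr(M rho(e3)) = 16/5, coefficient -4/5; e4: (e4)^2 = -1, tr(M rho(e4)) = 8, coefficient -2; e1 e4: (e1 e4)^2 = +1, tr(M rho(e1 e4)) = -6, coefficient -3/2; e2 e4: (e2 e4)^2 = -1, tr(M rho(e2 e4)) = 4, coefficient -1. Every other blade of grade <= 2 projects to 0.
Answer: -4/5*e3 - 2*e4 - 3/2*e1 e4 - e2 e4


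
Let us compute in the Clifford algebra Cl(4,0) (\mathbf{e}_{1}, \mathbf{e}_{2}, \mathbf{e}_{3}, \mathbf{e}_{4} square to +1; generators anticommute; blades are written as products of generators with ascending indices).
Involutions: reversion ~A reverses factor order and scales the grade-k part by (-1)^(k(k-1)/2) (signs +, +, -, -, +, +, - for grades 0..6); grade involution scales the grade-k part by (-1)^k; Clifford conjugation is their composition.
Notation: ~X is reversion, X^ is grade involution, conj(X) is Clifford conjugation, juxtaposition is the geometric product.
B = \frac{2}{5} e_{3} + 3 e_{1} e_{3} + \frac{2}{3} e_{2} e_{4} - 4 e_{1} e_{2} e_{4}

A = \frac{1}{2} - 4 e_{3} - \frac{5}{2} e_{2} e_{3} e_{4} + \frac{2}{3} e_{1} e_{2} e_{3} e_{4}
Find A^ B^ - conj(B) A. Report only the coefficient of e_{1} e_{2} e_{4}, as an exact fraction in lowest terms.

first term: -\frac{8}{5} - 12 e_{1} - \frac{6}{5} e_{3} - \frac{145}{18} e_{1} e_{3} + \frac{10}{3} e_{2} e_{4} + \frac{293}{30} e_{1} e_{2} e_{4} - \frac{8}{3} e_{2} e_{3} e_{4} + 16 e_{1} e_{2} e_{3} e_{4}
second term: \frac{8}{5} + 12 e_{1} - \frac{6}{5} e_{3} + \frac{145}{18} e_{1} e_{3} - \frac{10}{3} e_{2} e_{4} - \frac{293}{30} e_{1} e_{2} e_{4} - \frac{8}{3} e_{2} e_{3} e_{4} - 16 e_{1} e_{2} e_{3} e_{4}
Answer: \frac{293}{15}


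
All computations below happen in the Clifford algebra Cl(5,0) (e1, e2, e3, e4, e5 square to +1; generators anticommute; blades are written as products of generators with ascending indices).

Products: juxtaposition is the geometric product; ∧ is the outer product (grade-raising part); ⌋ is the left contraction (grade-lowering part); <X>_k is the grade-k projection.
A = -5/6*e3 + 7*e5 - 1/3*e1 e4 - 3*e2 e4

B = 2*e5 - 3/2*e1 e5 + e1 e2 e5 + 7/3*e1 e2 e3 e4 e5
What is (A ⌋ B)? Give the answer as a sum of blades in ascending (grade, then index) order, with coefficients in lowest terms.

step 1: 14 + 21/2*e1 + 7*e1 e2 - 7*e1 e3 e5 + 7/9*e2 e3 e5 + 49/3*e1 e2 e3 e4 - 35/18*e1 e2 e4 e5
Answer: 14 + 21/2*e1 + 7*e1 e2 - 7*e1 e3 e5 + 7/9*e2 e3 e5 + 49/3*e1 e2 e3 e4 - 35/18*e1 e2 e4 e5


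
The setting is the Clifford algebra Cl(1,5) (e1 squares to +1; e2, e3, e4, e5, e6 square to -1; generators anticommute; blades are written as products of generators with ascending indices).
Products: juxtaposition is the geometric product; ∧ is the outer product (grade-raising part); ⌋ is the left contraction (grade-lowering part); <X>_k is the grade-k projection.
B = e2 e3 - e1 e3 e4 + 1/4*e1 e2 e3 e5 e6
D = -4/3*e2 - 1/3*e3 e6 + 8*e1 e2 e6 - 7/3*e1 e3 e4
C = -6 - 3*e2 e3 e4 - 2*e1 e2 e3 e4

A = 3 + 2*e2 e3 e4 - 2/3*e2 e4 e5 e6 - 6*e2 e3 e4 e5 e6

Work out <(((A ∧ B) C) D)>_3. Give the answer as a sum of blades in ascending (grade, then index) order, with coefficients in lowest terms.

step 1: 3*e2 e3 - 3*e1 e3 e4 + 3/4*e1 e2 e3 e5 e6
step 2: -6*e2 + 9*e4 - 9*e1 e2 + 6*e1 e4 - 18*e2 e3 + 18*e1 e3 e4 + 3/2*e4 e5 e6 + 9/4*e1 e4 e5 e6 - 9/2*e1 e2 e3 e5 e6
step 3: 34 - 12*e1 + 38*e3 - 72*e6 + 21*e1 e3 - 48*e1 e6 + 12*e2 e4 - 6*e2 e6 + 36*e3 e5 - 34*e1 e2 e4 + 3/2*e1 e2 e5 - 144*e1 e3 e6 - 6*e1 e4 e6 - 21*e2 e3 e4 + 2*e2 e3 e6 - 18*e2 e4 e5 + 48*e2 e4 e6 - 1/2*e3 e4 e5 + 3*e3 e4 e6 + 21/4*e3 e5 e6 - 38*e1 e2 e3 e4 + 3*e1 e2 e3 e6 - 12*e1 e2 e4 e5 + 72*e1 e2 e4 e6 - 3/4*e1 e3 e4 e5 + 2*e1 e3 e4 e6 + 19/2*e1 e3 e5 e6 + 144*e2 e3 e4 e6 - 17/2*e2 e4 e5 e6 + 3*e1 e2 e4 e5 e6
step 4: -34*e1 e2 e4 + 3/2*e1 e2 e5 - 144*e1 e3 e6 - 6*e1 e4 e6 - 21*e2 e3 e4 + 2*e2 e3 e6 - 18*e2 e4 e5 + 48*e2 e4 e6 - 1/2*e3 e4 e5 + 3*e3 e4 e6 + 21/4*e3 e5 e6
Answer: -34*e1 e2 e4 + 3/2*e1 e2 e5 - 144*e1 e3 e6 - 6*e1 e4 e6 - 21*e2 e3 e4 + 2*e2 e3 e6 - 18*e2 e4 e5 + 48*e2 e4 e6 - 1/2*e3 e4 e5 + 3*e3 e4 e6 + 21/4*e3 e5 e6


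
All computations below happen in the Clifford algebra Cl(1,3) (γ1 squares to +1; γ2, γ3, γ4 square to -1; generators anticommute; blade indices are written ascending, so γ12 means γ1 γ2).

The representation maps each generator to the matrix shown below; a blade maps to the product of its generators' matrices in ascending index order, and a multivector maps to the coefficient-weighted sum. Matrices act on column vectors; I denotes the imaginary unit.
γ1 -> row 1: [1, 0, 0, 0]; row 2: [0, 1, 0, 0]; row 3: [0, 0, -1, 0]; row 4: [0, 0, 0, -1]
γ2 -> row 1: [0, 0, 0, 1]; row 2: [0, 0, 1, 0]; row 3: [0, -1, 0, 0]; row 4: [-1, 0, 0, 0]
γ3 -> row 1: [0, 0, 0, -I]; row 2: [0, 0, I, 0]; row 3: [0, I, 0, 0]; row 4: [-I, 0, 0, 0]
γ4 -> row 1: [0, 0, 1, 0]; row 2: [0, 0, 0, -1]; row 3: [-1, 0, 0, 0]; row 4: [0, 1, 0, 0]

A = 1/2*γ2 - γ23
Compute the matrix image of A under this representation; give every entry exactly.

Bivector images (products of the table entries): rho(γ23) = rho(γ2)rho(γ3) = row 1: [-I, 0, 0, 0]; row 2: [0, I, 0, 0]; row 3: [0, 0, -I, 0]; row 4: [0, 0, 0, I].
M = (1/2)*rho(γ2) + (-1)*rho(γ23), summed entrywise:
Answer: row 1: [I, 0, 0, 1/2]; row 2: [0, -I, 1/2, 0]; row 3: [0, -1/2, I, 0]; row 4: [-1/2, 0, 0, -I]


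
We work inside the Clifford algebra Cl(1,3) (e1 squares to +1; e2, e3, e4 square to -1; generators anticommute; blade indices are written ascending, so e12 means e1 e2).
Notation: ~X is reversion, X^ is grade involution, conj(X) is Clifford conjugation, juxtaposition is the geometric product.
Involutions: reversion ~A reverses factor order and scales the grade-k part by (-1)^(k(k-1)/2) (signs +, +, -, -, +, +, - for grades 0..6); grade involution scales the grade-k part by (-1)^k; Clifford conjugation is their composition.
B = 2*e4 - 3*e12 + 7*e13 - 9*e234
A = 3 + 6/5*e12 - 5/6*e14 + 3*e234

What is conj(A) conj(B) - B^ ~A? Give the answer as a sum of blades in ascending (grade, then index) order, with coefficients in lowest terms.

first term: -153/5 + 5/3*e1 - 6*e4 + 9*e12 - 21*e13 - 12/5*e23 + 5/2*e24 - 35/6*e34 + 15/2*e123 + 117/5*e124 - 9/5*e134 - 27*e234
second term: -117/5 - 5/3*e1 - 6*e4 - 9*e12 + 21*e13 - 72/5*e23 + 5/2*e24 - 35/6*e34 + 15/2*e123 - 93/5*e124 - 99/5*e134 + 27*e234
Answer: -36/5 + 10/3*e1 + 18*e12 - 42*e13 + 12*e23 + 42*e124 + 18*e134 - 54*e234


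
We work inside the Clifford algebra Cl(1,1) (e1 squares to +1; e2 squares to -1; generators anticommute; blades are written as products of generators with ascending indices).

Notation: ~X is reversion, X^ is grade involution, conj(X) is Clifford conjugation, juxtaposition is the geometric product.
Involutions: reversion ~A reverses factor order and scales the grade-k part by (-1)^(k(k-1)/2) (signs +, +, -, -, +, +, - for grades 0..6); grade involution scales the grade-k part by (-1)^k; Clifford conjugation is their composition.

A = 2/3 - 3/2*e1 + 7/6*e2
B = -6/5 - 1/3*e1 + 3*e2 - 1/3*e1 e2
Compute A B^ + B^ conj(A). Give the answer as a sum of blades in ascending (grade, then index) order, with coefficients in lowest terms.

first term: 11/5 + 49/30*e1 - 29/10*e2 + 35/9*e1 e2
second term: -19/5 - 59/30*e1 - 1/10*e2 + 35/9*e1 e2
Answer: -8/5 - 1/3*e1 - 3*e2 + 70/9*e1 e2


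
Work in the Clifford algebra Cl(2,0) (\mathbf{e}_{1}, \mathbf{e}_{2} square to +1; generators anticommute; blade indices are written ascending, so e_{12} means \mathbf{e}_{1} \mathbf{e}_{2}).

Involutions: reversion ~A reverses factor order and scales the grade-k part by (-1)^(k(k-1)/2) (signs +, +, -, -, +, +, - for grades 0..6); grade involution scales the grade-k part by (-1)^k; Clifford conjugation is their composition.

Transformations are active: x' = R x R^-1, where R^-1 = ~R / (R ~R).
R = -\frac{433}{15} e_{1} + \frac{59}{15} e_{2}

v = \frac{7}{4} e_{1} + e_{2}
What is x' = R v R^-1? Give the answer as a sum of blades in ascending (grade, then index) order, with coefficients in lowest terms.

~R = -\frac{433}{15} e_{1} + \frac{59}{15} e_{2}, and R ~R = \frac{38194}{45}, so R^-1 = ~R / (\frac{38194}{45}).
R v = -\frac{559}{12} - \frac{143}{4} e_{12}
Answer: \frac{2084}{1469} e_{1} - \frac{8413}{5876} e_{2}


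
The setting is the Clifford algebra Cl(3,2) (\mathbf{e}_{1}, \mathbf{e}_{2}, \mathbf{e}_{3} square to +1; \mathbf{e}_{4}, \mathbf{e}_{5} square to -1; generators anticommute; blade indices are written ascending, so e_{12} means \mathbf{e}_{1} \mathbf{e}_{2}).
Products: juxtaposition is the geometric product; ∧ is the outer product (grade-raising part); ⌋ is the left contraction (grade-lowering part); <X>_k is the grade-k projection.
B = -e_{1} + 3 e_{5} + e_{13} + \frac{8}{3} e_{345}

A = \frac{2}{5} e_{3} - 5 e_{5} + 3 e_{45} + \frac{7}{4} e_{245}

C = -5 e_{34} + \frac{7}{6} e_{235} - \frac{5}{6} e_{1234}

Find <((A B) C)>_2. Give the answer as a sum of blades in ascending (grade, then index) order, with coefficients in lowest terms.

step 1: 15 - \frac{2}{5} e_{1} - 8 e_{3} - 9 e_{4} + \frac{2}{5} e_{13} - 5 e_{15} - \frac{14}{3} e_{23} - \frac{21}{4} e_{24} + \frac{40}{3} e_{34} + \frac{6}{5} e_{35} + \frac{16}{15} e_{45} - 5 e_{135} - 3 e_{145} + \frac{7}{4} e_{1245} + 3 e_{1345} - \frac{7}{4} e_{12345}
step 2: -\frac{200}{3} + \frac{7}{5} e_{2} + 45 e_{3} + 40 e_{4} + \frac{287}{72} e_{5} - \frac{305}{18} e_{12} - \frac{35}{8} e_{13} - \frac{571}{72} e_{14} - 15 e_{15} + \frac{105}{4} e_{23} + 23 e_{24} + \frac{41}{6} e_{25} - 75 e_{34} - \frac{31}{8} e_{35} - 6 e_{45} + \frac{40}{3} e_{123} + \frac{61}{6} e_{124} + \frac{497}{60} e_{125} - \frac{1}{24} e_{134} + 15 e_{135} + 25 e_{145} - \frac{41}{45} e_{234} + 20 e_{235} - \frac{205}{18} e_{245} - \frac{49}{8} e_{345} - 9 e_{1234} - \frac{1819}{180} e_{1235} - e_{1245} + 25 e_{1345} - \frac{19}{3} e_{2345}
step 3: -\frac{305}{18} e_{12} - \frac{35}{8} e_{13} - \frac{571}{72} e_{14} - 15 e_{15} + \frac{105}{4} e_{23} + 23 e_{24} + \frac{41}{6} e_{25} - 75 e_{34} - \frac{31}{8} e_{35} - 6 e_{45}
Answer: -\frac{305}{18} e_{12} - \frac{35}{8} e_{13} - \frac{571}{72} e_{14} - 15 e_{15} + \frac{105}{4} e_{23} + 23 e_{24} + \frac{41}{6} e_{25} - 75 e_{34} - \frac{31}{8} e_{35} - 6 e_{45}


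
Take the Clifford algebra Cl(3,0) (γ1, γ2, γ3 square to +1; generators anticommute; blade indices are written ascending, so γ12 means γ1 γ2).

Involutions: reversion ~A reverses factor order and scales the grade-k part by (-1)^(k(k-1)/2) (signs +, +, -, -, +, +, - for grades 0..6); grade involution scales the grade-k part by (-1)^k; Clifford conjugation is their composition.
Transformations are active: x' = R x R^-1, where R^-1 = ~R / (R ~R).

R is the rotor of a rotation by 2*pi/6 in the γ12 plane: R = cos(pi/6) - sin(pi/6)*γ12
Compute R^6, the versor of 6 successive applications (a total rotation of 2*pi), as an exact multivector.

Rotor phase runs at HALF the rotation angle; powers of one rotor simply add phase, so after 6 steps in γ12 the phase is 6*pi/6 = pi and R^6 = cos(pi) - sin(pi)*γ12.
cos(pi) = -1 and sin(pi) = 0, so R^6 = -1. The total rotation 2*pi is 1 full turn, so every vector returns to itself, yet the rotor is -1, on the OTHER sheet of the double cover (an odd number of 2*pi turns).
Answer: -1


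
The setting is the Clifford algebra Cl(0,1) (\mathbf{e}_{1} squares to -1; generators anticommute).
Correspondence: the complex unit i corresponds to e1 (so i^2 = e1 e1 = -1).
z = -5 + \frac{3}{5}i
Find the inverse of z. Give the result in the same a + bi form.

In blades: z = -5 + \frac{3}{5} e_{1}.
With qbar = -5 - \frac{3}{5} e_{1} (scalar fixed, mapped units negated), z qbar = \frac{634}{25} (the sum of squared coefficients), so z^-1 = qbar / (\frac{634}{25}) = -\frac{125}{634} - \frac{15}{634} e_{1}; translating back:
Answer: -\frac{125}{634} - \frac{15}{634}i


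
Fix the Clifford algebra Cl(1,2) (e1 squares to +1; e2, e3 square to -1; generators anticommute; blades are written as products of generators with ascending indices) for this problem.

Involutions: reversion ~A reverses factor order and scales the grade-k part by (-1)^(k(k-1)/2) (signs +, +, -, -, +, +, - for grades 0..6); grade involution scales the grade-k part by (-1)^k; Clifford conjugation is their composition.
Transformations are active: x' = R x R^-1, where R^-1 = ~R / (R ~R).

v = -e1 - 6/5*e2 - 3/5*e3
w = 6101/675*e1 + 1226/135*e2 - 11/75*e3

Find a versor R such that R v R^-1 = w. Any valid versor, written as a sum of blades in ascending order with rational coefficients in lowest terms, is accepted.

Sketch: the shared square -4/5 makes R = v + w = 5426/675*e1 + 1064/135*e2 - 56/75*e3 the natural versor; its sandwich fixes that direction, negates (v - w)/2, and sends v to w.
Answer: 5426/675*e1 + 1064/135*e2 - 56/75*e3


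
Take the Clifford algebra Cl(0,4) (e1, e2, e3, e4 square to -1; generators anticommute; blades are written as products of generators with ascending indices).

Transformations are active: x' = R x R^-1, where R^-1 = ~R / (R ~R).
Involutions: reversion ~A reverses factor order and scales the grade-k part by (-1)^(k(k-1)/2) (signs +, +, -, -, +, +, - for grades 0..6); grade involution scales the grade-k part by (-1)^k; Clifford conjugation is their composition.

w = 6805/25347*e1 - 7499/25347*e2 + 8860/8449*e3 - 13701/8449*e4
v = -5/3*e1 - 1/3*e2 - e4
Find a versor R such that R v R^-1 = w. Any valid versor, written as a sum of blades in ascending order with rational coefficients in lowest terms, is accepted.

Take R = v + w = -35440/25347*e1 - 5316/8449*e2 + 8860/8449*e3 - 22150/8449*e4. Because q(v) = q(w) = -35/9, conjugation by R sends v exactly to w.
Answer: -35440/25347*e1 - 5316/8449*e2 + 8860/8449*e3 - 22150/8449*e4


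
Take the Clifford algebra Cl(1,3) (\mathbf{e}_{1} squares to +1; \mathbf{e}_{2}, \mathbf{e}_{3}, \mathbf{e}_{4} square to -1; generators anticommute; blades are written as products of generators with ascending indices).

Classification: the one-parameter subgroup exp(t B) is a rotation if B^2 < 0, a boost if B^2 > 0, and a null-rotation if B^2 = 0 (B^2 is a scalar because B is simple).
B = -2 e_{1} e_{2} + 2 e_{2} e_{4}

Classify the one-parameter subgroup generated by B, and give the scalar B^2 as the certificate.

B^2 term by term: the squares give (-2)^2*(e_{1} e_{2})^2 + (2)^2*(e_{2} e_{4})^2 = 4*(+1) + 4*(-1) = 0 (each basis 2-blade squares to minus the product of its generators' squares); cross terms between blades sharing an index anticommute and cancel. So B^2 = 0.
Answer: null-rotation, certificate B^2 = 0. One invariant decides it: the square 0 survives every conjugation, and its sign is exactly the classification.


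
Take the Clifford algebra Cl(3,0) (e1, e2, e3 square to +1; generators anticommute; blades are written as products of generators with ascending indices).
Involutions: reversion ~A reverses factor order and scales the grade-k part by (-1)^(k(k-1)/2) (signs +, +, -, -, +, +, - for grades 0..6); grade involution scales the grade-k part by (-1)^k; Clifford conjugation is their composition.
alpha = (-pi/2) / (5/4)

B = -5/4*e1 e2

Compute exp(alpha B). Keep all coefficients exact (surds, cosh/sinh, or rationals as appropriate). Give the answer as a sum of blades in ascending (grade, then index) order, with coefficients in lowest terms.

B^2 = (-5/4)^2*(e1 e2)^2 = 25/16*(-1) = -25/16 (a basis 2-blade squares to minus the product of its generators' squares).
B^2 = -25/16 — the series telescopes trigonometrically here: l = 5/4, alpha*l = -pi/2, so exp(alpha B) = cos(-pi/2) + (sin(-pi/2)/(5/4))*B = 0 + (-4/5)*B.
Answer: e1 e2


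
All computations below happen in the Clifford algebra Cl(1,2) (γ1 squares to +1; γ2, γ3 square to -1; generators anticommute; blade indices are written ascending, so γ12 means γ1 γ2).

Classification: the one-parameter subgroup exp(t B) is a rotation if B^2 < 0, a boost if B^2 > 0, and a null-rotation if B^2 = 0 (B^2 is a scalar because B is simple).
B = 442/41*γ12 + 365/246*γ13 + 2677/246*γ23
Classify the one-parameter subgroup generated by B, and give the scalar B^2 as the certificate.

B^2 term by term: the squares give (442/41)^2*(γ12)^2 + (365/246)^2*(γ13)^2 + (2677/246)^2*(γ23)^2 = 195364/1681*(+1) + 133225/60516*(+1) + 7166329/60516*(-1) = 0 (each basis 2-blade squares to minus the product of its generators' squares); cross terms between blades sharing an index anticommute and cancel. So B^2 = 0.
Answer: null-rotation, certificate B^2 = 0. Because 0 is invariant under every versor sandwich, the classification follows from its sign alone.


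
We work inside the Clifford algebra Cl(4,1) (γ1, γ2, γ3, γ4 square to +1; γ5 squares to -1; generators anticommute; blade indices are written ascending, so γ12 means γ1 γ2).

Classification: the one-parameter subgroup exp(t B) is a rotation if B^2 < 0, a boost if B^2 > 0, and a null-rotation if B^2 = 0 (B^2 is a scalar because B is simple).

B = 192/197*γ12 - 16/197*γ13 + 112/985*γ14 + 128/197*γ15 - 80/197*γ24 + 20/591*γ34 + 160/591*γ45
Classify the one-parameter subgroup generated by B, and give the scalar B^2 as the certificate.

B^2 term by term: the squares give (192/197)^2*(γ12)^2 + (-16/197)^2*(γ13)^2 + (112/985)^2*(γ14)^2 + (128/197)^2*(γ15)^2 + (-80/197)^2*(γ24)^2 + (20/591)^2*(γ34)^2 + (160/591)^2*(γ45)^2 = 36864/38809*(-1) + 256/38809*(-1) + 12544/970225*(-1) + 16384/38809*(+1) + 6400/38809*(-1) + 400/349281*(-1) + 25600/349281*(+1) = -16/25 (each basis 2-blade squares to minus the product of its generators' squares); cross terms between blades sharing an index anticommute and cancel; the commuting (index-disjoint) pairs give grade-4 terms 2*c*c'*(blade product), which cancel blade by blade — γ1234: 2560/38809 - 2560/38809 = 0; γ1245: 20480/38809 - 20480/38809 = 0; γ1345: -5120/116427 + 5120/116427 = 0 — confirming B is simple. So B^2 = -16/25.
Answer: rotation, certificate B^2 = -16/25. The invariant at work: B^2 = -16/25 is unchanged by conjugation, hence its sign classifies the subgroup whatever basis B is written in.


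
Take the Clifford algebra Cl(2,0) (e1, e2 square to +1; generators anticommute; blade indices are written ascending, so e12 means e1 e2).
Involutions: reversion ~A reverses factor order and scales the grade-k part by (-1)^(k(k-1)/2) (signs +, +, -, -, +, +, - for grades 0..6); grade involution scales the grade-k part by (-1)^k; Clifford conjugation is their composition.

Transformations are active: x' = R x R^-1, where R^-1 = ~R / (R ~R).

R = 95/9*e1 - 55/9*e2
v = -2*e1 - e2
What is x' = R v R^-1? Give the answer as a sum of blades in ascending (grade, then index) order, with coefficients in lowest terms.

~R = 95/9*e1 - 55/9*e2, and R ~R = 12050/81, so R^-1 = ~R / (12050/81).
R v = -15 - 205/9*e12
Answer: -31/241*e1 + 538/241*e2


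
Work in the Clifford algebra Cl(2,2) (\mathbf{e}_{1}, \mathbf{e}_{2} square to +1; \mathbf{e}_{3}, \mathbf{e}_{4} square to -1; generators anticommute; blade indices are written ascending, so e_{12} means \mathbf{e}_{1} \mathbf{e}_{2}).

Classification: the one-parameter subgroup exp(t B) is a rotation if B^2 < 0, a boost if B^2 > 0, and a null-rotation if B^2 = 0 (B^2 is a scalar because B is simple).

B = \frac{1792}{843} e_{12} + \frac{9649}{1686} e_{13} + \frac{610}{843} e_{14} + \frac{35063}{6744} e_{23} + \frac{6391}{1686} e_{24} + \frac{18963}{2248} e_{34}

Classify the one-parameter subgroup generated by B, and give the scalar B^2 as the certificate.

B^2 term by term: the squares give (\frac{1792}{843})^2*(e_{12})^2 + (\frac{9649}{1686})^2*(e_{13})^2 + (\frac{610}{843})^2*(e_{14})^2 + (\frac{35063}{6744})^2*(e_{23})^2 + (\frac{6391}{1686})^2*(e_{24})^2 + (\frac{18963}{2248})^2*(e_{34})^2 = \frac{3211264}{710649}*(-1) + \frac{93103201}{2842596}*(+1) + \frac{372100}{710649}*(+1) + \frac{1229413969}{45481536}*(+1) + \frac{40844881}{2842596}*(+1) + \frac{359595369}{5053504}*(-1) = -1 (each basis 2-blade squares to minus the product of its generators' squares); cross terms between blades sharing an index anticommute and cancel; the commuting (index-disjoint) pairs give grade-4 terms 2*c*c'*(blade product), which cancel blade by blade — e_{1234}: \frac{2831808}{78961} - \frac{61666759}{1421298} + \frac{10694215}{1421298} = 0 — confirming B is simple. So B^2 = -1.
Answer: rotation, certificate B^2 = -1. Because -1 is invariant under every versor sandwich, the classification follows from its sign alone.


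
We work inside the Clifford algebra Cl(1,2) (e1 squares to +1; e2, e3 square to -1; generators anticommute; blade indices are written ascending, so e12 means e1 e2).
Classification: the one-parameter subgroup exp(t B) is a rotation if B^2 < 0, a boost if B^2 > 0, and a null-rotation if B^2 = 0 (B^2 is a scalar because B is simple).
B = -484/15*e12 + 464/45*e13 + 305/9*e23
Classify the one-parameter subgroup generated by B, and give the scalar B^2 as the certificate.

B^2 term by term: the squares give (-484/15)^2*(e12)^2 + (464/45)^2*(e13)^2 + (305/9)^2*(e23)^2 = 234256/225*(+1) + 215296/2025*(+1) + 93025/81*(-1) = -1 (each basis 2-blade squares to minus the product of its generators' squares); cross terms between blades sharing an index anticommute and cancel. So B^2 = -1.
Answer: rotation, certificate B^2 = -1. The scalar -1 is the complete invariant here: its sign names the subgroup type.


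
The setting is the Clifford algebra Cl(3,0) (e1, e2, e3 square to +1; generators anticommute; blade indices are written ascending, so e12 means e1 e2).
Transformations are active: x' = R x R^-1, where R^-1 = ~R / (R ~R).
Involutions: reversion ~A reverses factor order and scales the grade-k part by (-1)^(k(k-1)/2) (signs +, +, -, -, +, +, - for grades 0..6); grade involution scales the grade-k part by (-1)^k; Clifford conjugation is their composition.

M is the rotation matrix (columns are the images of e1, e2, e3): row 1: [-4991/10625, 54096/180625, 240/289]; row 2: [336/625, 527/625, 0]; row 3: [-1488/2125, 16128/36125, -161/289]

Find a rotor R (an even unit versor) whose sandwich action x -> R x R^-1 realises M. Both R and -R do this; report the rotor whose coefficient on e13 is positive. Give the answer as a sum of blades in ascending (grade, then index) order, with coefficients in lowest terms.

Method: write R = a + b12*e12 + b13*e13 + b23*e23 with a^2 + b12^2 + b13^2 + b23^2 = 1 (so R^-1 = ~R). Expanding the columns R e_j ~R gives tr M = 4a^2 - 1 and, from the antisymmetric part, M21 - M12 = -4a*b12, M13 - M31 = 4a*b13, M32 - M23 = -4a*b23.
Here tr M = -33169/180625, so a^2 = (1 + tr M)/4 = 36864/180625 and a = ±192/425. Taking a = 192/425: M21 - M12 = 43008/180625, M13 - M31 = 55296/36125, M32 - M23 = 16128/36125, giving b12 = -56/425, b13 = 72/85, b23 = -21/85, i.e. R = 192/425 - 56/425*e12 + 72/85*e13 - 21/85*e23.
Its e13 coefficient is already positive.
Answer: 192/425 - 56/425*e12 + 72/85*e13 - 21/85*e23. Note: both R and -R realise this M (trace -33169/180625); the covering map identifies them, and the e13-coefficient sign is the tie-breaker.


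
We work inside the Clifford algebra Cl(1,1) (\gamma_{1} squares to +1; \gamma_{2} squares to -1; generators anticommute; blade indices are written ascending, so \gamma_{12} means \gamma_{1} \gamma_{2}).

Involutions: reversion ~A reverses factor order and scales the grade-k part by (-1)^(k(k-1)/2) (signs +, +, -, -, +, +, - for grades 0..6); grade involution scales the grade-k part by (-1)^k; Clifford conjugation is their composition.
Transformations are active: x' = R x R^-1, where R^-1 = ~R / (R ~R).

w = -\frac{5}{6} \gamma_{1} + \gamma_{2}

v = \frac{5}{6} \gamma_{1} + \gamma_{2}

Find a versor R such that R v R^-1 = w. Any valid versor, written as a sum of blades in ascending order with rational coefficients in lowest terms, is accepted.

Key observation: q(v) = q(w) = -\frac{11}{36} (sandwiches preserve the norm), so R = v + w = 2 \gamma_{2} works whenever it is invertible — the component of v along it is kept and (v - w)/2 reverses, sending v to w.
Answer: 2 \gamma_{2}


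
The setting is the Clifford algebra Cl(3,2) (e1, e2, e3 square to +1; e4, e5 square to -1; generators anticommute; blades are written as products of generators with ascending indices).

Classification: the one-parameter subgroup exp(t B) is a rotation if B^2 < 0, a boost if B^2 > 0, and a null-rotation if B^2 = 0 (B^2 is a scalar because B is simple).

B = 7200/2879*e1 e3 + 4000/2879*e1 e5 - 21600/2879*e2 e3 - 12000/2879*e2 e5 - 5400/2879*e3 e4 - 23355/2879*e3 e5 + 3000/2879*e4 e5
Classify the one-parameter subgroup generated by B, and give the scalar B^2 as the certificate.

B^2 term by term: the squares give (7200/2879)^2*(e1 e3)^2 + (4000/2879)^2*(e1 e5)^2 + (-21600/2879)^2*(e2 e3)^2 + (-12000/2879)^2*(e2 e5)^2 + (-5400/2879)^2*(e3 e4)^2 + (-23355/2879)^2*(e3 e5)^2 + (3000/2879)^2*(e4 e5)^2 = 51840000/8288641*(-1) + 16000000/8288641*(+1) + 466560000/8288641*(-1) + 144000000/8288641*(+1) + 29160000/8288641*(+1) + 545456025/8288641*(+1) + 9000000/8288641*(-1) = 25 (each basis 2-blade squares to minus the product of its generators' squares); cross terms between blades sharing an index anticommute and cancel; the commuting (index-disjoint) pairs give grade-4 terms 2*c*c'*(blade product), which cancel blade by blade — e1 e2 e3 e5: 172800000/8288641 - 172800000/8288641 = 0; e1 e3 e4 e5: 43200000/8288641 - 43200000/8288641 = 0; e2 e3 e4 e5: -129600000/8288641 + 129600000/8288641 = 0 — confirming B is simple. So B^2 = 25.
Answer: boost, certificate B^2 = 25. The class reads off the invariant scalar 25 directly.
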